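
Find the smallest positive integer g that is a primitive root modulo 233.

3

φ(233) = 233 − 1 = 232 = 2^3 · 29.
Test candidates g = 2, 3, … against the prime factors q ∈ {2, 29} of φ(233): g is a generator iff g^(232/q) ≢ 1 for every such q.
g = 2: 2^116 ≡ 1 — hits 1, so not a primitive root.
g = 3: 3^116 ≡ 232; 3^8 ≡ 37 — none is 1, so 3 is a primitive root.
So 3 is the smallest generator of (Z/233Z)^×.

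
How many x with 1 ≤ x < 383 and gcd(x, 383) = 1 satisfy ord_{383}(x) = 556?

0

φ(383) = 383 − 1 = 382 = 2 · 191.
In a cyclic group of order 382, there are φ(d) elements of order d for each divisor d of 382, and zero for non-divisors.
Since 556 ∤ 382, the count is 0.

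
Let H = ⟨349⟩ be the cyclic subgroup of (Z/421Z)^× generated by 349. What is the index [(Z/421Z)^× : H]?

ord(349) | φ(421) = 421 − 1 = 420 = 2^2 · 3 · 5 · 7.
Divisors of 420: 1, 2, 3, 4, 5, 6, 7, 10, 12, 14, 15, 20, 21, 28, 30, 35, 42, 60, 70, 84, 105, 140, 210, 420.
Test each divisor d:
349^1 ≡ 349 (mod 421)
349^2 ≡ 132 (mod 421)
349^3 ≡ 179 (mod 421)
349^4 ≡ 163 (mod 421)
349^5 ≡ 52 (mod 421)
349^6 ≡ 45 (mod 421)
349^7 ≡ 128 (mod 421)
349^10 ≡ 178 (mod 421)
349^12 ≡ 341 (mod 421)
349^14 ≡ 386 (mod 421)
349^15 ≡ 415 (mod 421)
349^20 ≡ 109 (mod 421)
349^21 ≡ 151 (mod 421)
349^28 ≡ 383 (mod 421)
349^30 ≡ 36 (mod 421)
349^35 ≡ 188 (mod 421)
349^42 ≡ 67 (mod 421)
349^60 ≡ 33 (mod 421)
349^70 ≡ 401 (mod 421)
349^84 ≡ 279 (mod 421)
349^105 ≡ 29 (mod 421)
349^140 ≡ 400 (mod 421)
349^210 ≡ 420 (mod 421)
349^420 ≡ 1 (mod 421) ✓
The order of 349 is 420, so the subgroup it generates has 420 elements.
[(Z/421Z)^× : ⟨349⟩] = 420/420 = 1.

1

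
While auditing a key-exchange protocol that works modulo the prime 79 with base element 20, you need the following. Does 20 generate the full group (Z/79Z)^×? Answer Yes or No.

No

φ(79) = 79 − 1 = 78 = 2 · 3 · 13.
Test 20^(78/q) mod 79 for each prime factor q of 78:
20^39 ≡ 1 (mod 79)  [q = 2: ≡ 1 ✗]
20^26 ≡ 23 (mod 79)  [q = 3: ≢ 1 ✓]
20^6 ≡ 46 (mod 79)  [q = 13: ≢ 1 ✓]
20^39 ≡ 1 shows ord(20) | 39, strictly less than φ(79); not a primitive root.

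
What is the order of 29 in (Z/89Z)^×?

88

The order of 29 must divide φ(89) = 89 − 1 = 88 = 2^3 · 11.
Divisors of 88: 1, 2, 4, 8, 11, 22, 44, 88.
Evaluate successive powers at the divisors of 88:
29^1 ≡ 29 (mod 89)
29^2 ≡ 40 (mod 89)
29^4 ≡ 87 (mod 89)
29^8 ≡ 4 (mod 89)
29^11 ≡ 12 (mod 89)
29^22 ≡ 55 (mod 89)
29^44 ≡ 88 (mod 89)
29^88 ≡ 1 (mod 89) ✓
So ord_89(29) = 88.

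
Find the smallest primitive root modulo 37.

2

φ(37) = 37 − 1 = 36 = 2^2 · 3^2.
g is a primitive root iff g^(36/q) ≢ 1 (mod 37) for each prime q ∈ {2, 3}.
g = 2: 2^18 ≡ 36; 2^12 ≡ 26 — none is 1, so 2 is a primitive root.
Hence the least primitive root of 37 is 2.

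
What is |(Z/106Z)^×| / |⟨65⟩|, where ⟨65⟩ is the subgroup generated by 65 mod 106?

1

The order of 65 must divide φ(106) = φ(2)·φ(53) = 1·52 = 52 = 2^2 · 13.
Divisors of 52: 1, 2, 4, 13, 26, 52.
Compute 65^d (mod 106) for the divisors d until we hit 1:
65^1 ≡ 65 (mod 106)
65^2 ≡ 91 (mod 106)
65^4 ≡ 13 (mod 106)
65^13 ≡ 23 (mod 106)
65^26 ≡ 105 (mod 106)
65^52 ≡ 1 (mod 106) ✓
Thus |⟨65⟩| = ord(65) = 52.
Index = |(Z/106Z)^×| / |⟨65⟩| = 52 / 52 = 1.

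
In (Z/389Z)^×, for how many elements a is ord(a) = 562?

0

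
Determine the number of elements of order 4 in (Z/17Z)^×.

φ(17) = 17 − 1 = 16 = 2^4.
Since (Z/17Z)^× is cyclic of order 16, the number of elements of order d is φ(d) when d | 16 and 0 otherwise.
4 = 2^2 divides 16, and φ(4) = 2.

2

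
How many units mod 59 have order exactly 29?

φ(59) = 59 − 1 = 58 = 2 · 29.
(Z/59Z)^× is cyclic (|G| = 58); a cyclic group of order m has exactly φ(d) elements of each order d | m, and none otherwise.
29 | 58, and φ(29) = 29 − 1 = 28.

28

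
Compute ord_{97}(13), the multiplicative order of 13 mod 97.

96

By Lagrange's theorem, ord_97(13) divides φ(97) = 97 − 1 = 96 = 2^5 · 3.
Divisors of 96: 1, 2, 3, 4, 6, 8, 12, 16, 24, 32, 48, 96.
Evaluate successive powers at the divisors of 96:
13^1 ≡ 13 (mod 97)
13^2 ≡ 72 (mod 97)
13^3 ≡ 63 (mod 97)
13^4 ≡ 43 (mod 97)
13^6 ≡ 89 (mod 97)
13^8 ≡ 6 (mod 97)
13^12 ≡ 64 (mod 97)
13^16 ≡ 36 (mod 97)
13^24 ≡ 22 (mod 97)
13^32 ≡ 35 (mod 97)
13^48 ≡ 96 (mod 97)
13^96 ≡ 1 (mod 97) ✓
Therefore the multiplicative order of 13 modulo 97 is 96.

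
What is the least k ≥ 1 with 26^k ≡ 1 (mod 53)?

52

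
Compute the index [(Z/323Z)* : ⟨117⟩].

Since 117 ∈ (Z/323Z)^×, its order divides φ(323) = φ(17·19) = (17−1)·(19−1) = 16·18 = 288 = 2^5 · 3^2.
Divisors of 288: 1, 2, 3, 4, 6, 8, 9, 12, 16, 18, 24, 32, 36, 48, 72, 96, 144, 288.
Check 117^d mod 323 for each divisor in increasing order:
117^1 ≡ 117
117^2 ≡ 123
117^3 ≡ 179
117^4 ≡ 271
117^6 ≡ 64
117^8 ≡ 120
117^9 ≡ 151
117^12 ≡ 220
117^16 ≡ 188
117^18 ≡ 191
117^24 ≡ 273
117^32 ≡ 137
117^36 ≡ 305
117^48 ≡ 239
117^72 ≡ 1
The order of 117 is 72, so the subgroup it generates has 72 elements.
[(Z/323Z)^× : ⟨117⟩] = 288/72 = 4.

4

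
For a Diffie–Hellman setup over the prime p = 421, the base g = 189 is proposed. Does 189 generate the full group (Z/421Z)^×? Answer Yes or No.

φ(421) = 421 − 1 = 420 = 2^2 · 3 · 5 · 7.
Test 189^(420/q) mod 421 for each prime factor q of 420:
189^210 ≡ 1 (mod 421)  [q = 2: ≡ 1 ✗]
189^140 ≡ 1 (mod 421)  [q = 3: ≡ 1 ✗]
189^84 ≡ 354 (mod 421)  [q = 5: ≢ 1 ✓]
189^60 ≡ 385 (mod 421)  [q = 7: ≢ 1 ✓]
189^210 ≡ 1 shows ord(189) | 210, strictly less than φ(421); not a primitive root.

No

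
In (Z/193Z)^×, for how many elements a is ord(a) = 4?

φ(193) = 193 − 1 = 192 = 2^6 · 3.
(Z/193Z)^× is cyclic (|G| = 192); a cyclic group of order m has exactly φ(d) elements of each order d | m, and none otherwise.
4 = 2^2 divides 192, and φ(4) = 2.

2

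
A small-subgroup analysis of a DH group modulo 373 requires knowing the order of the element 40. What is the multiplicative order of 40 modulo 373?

Since 40 ∈ (Z/373Z)^×, its order divides φ(373) = 373 − 1 = 372 = 2^2 · 3 · 31.
Divisors of 372: 1, 2, 3, 4, 6, 12, 31, 62, 93, 124, 186, 372.
Check 40^d mod 373 for each divisor in increasing order:
40^1 ≡ 40
40^2 ≡ 108
40^3 ≡ 217
40^4 ≡ 101
40^6 ≡ 91
40^12 ≡ 75
40^31 ≡ 284
40^62 ≡ 88
40^93 ≡ 1
Hence ord(40) = 93.

93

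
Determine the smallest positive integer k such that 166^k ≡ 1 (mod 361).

ord(166) | φ(361) = φ(19^2) = 19·(19−1) = 342 = 2 · 3^2 · 19.
Divisors of 342: 1, 2, 3, 6, 9, 18, 19, 38, 57, 114, 171, 342.
Compute 166^d (mod 361) for the divisors d until we hit 1:
166^1 ≡ 166
166^2 ≡ 120
166^3 ≡ 65
166^6 ≡ 254
166^9 ≡ 265
166^18 ≡ 191
166^19 ≡ 299
166^38 ≡ 234
166^57 ≡ 293
166^114 ≡ 292
166^171 ≡ 360
166^342 ≡ 1
Hence ord(166) = 342.

342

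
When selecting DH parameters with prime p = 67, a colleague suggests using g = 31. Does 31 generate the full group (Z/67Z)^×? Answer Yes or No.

Yes

φ(67) = 67 − 1 = 66 = 2 · 3 · 11.
It suffices to check that the order of 31 is not a proper divisor of 66: compute 31^(66/q) for q ∈ {2, 3, 11}.
31^33 ≡ 66 (mod 67)  [q = 2: ≢ 1 ✓]
31^22 ≡ 29 (mod 67)  [q = 3: ≢ 1 ✓]
31^6 ≡ 40 (mod 67)  [q = 11: ≢ 1 ✓]
All checks pass, so 31 has order 66 and is a primitive root modulo 67.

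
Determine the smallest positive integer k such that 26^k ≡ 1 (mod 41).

40

ord(26) | φ(41) = 41 − 1 = 40 = 2^3 · 5.
Divisors of 40: 1, 2, 4, 5, 8, 10, 20, 40.
Test each divisor d:
26^1 ≡ 26 (mod 41)
26^2 ≡ 20 (mod 41)
26^4 ≡ 31 (mod 41)
26^5 ≡ 27 (mod 41)
26^8 ≡ 18 (mod 41)
26^10 ≡ 32 (mod 41)
26^20 ≡ 40 (mod 41)
26^40 ≡ 1 (mod 41) ✓
The smallest such exponent is 40, so the order of 26 is 40.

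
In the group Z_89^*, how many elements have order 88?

40

φ(89) = 89 − 1 = 88 = 2^3 · 11.
(Z/89Z)^× is cyclic (|G| = 88); a cyclic group of order m has exactly φ(d) elements of each order d | m, and none otherwise.
88 = 2^3 · 11 divides 88, and φ(88) = 40.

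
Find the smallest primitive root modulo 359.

7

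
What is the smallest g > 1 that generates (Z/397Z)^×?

5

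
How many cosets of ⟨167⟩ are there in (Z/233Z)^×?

The order of 167 must divide φ(233) = 233 − 1 = 232 = 2^3 · 29.
Divisors of 232: 1, 2, 4, 8, 29, 58, 116, 232.
Test each divisor d:
167^1 ≡ 167
167^2 ≡ 162
167^4 ≡ 148
167^8 ≡ 2
167^29 ≡ 144
167^58 ≡ 232
167^116 ≡ 1
The order of 167 is 116, so the subgroup it generates has 116 elements.
Index = |(Z/233Z)^×| / |⟨167⟩| = 232 / 116 = 2.

2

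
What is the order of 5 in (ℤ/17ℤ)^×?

16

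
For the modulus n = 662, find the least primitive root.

3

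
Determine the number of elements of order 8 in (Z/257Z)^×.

φ(257) = 257 − 1 = 256 = 2^8.
(Z/257Z)^× is cyclic (|G| = 256); a cyclic group of order m has exactly φ(d) elements of each order d | m, and none otherwise.
8 = 2^3 divides 256, and φ(8) = 4.

4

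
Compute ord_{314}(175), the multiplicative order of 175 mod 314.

156

Since 175 ∈ (Z/314Z)^×, its order divides φ(314) = φ(2)·φ(157) = 1·156 = 156 = 2^2 · 3 · 13.
Divisors of 156: 1, 2, 3, 4, 6, 12, 13, 26, 39, 52, 78, 156.
Compute 175^d (mod 314) for the divisors d until we hit 1:
175^1 ≡ 175 (mod 314)
175^2 ≡ 167 (mod 314)
175^3 ≡ 23 (mod 314)
175^4 ≡ 257 (mod 314)
175^6 ≡ 215 (mod 314)
175^12 ≡ 67 (mod 314)
175^13 ≡ 107 (mod 314)
175^26 ≡ 145 (mod 314)
175^39 ≡ 129 (mod 314)
175^52 ≡ 301 (mod 314)
175^78 ≡ 313 (mod 314)
175^156 ≡ 1 (mod 314) ✓
Hence ord(175) = 156.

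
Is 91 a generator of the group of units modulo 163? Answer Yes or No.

No

φ(163) = 163 − 1 = 162 = 2 · 3^4.
It suffices to check that the order of 91 is not a proper divisor of 162: compute 91^(162/q) for q ∈ {2, 3}.
91^81 ≡ 1 (mod 163)  [q = 2: ≡ 1 ✗]
91^54 ≡ 104 (mod 163)  [q = 3: ≢ 1 ✓]
Since 91^81 ≡ 1, the order of 91 divides 81 < 162, so 91 is not a primitive root.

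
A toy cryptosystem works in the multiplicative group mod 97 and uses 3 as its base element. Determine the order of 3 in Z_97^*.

ord(3) | φ(97) = 97 − 1 = 96 = 2^5 · 3.
Divisors of 96: 1, 2, 3, 4, 6, 8, 12, 16, 24, 32, 48, 96.
Compute 3^d (mod 97) for the divisors d until we hit 1:
3^1 ≡ 3 (mod 97)
3^2 ≡ 9 (mod 97)
3^3 ≡ 27 (mod 97)
3^4 ≡ 81 (mod 97)
3^6 ≡ 50 (mod 97)
3^8 ≡ 62 (mod 97)
3^12 ≡ 75 (mod 97)
3^16 ≡ 61 (mod 97)
3^24 ≡ 96 (mod 97)
3^32 ≡ 35 (mod 97)
3^48 ≡ 1 (mod 97) ✓
The smallest such exponent is 48, so the order of 3 is 48.

48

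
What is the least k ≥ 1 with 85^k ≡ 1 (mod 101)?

50

The order of 85 must divide φ(101) = 101 − 1 = 100 = 2^2 · 5^2.
Divisors of 100: 1, 2, 4, 5, 10, 20, 25, 50, 100.
Test each divisor d:
85^1 ≡ 85 (mod 101)
85^2 ≡ 54 (mod 101)
85^4 ≡ 88 (mod 101)
85^5 ≡ 6 (mod 101)
85^10 ≡ 36 (mod 101)
85^20 ≡ 84 (mod 101)
85^25 ≡ 100 (mod 101)
85^50 ≡ 1 (mod 101) ✓
So ord_101(85) = 50.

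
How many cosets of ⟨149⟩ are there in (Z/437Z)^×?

2

The order of 149 must divide φ(437) = φ(19·23) = (19−1)·(23−1) = 18·22 = 396 = 2^2 · 3^2 · 11.
Divisors of 396: 1, 2, 3, 4, 6, 9, 11, 12, 18, 22, 33, 36, 44, 66, 99, 132, 198, 396.
Compute 149^d (mod 437) for the divisors d until we hit 1:
149^1 ≡ 149
149^2 ≡ 351
149^3 ≡ 296
149^4 ≡ 404
149^6 ≡ 216
149^9 ≡ 134
149^11 ≡ 275
149^12 ≡ 334
149^18 ≡ 39
149^22 ≡ 24
149^33 ≡ 45
149^36 ≡ 210
149^44 ≡ 139
149^66 ≡ 277
149^99 ≡ 229
149^132 ≡ 254
149^198 ≡ 1
The order of 149 is 198, so the subgroup it generates has 198 elements.
[(Z/437Z)^× : ⟨149⟩] = 396/198 = 2.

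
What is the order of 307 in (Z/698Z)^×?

87

Since 307 ∈ (Z/698Z)^×, its order divides φ(698) = φ(2)·φ(349) = 1·348 = 348 = 2^2 · 3 · 29.
Divisors of 348: 1, 2, 3, 4, 6, 12, 29, 58, 87, 116, 174, 348.
Compute 307^d (mod 698) for the divisors d until we hit 1:
307^1 ≡ 307 (mod 698)
307^2 ≡ 19 (mod 698)
307^3 ≡ 249 (mod 698)
307^4 ≡ 361 (mod 698)
307^6 ≡ 577 (mod 698)
307^12 ≡ 681 (mod 698)
307^29 ≡ 575 (mod 698)
307^58 ≡ 471 (mod 698)
307^87 ≡ 1 (mod 698) ✓
Therefore the multiplicative order of 307 modulo 698 is 87.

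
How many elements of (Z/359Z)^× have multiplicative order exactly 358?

178

φ(359) = 359 − 1 = 358 = 2 · 179.
(Z/359Z)^× is cyclic (|G| = 358); a cyclic group of order m has exactly φ(d) elements of each order d | m, and none otherwise.
358 = 2 · 179 divides 358, and φ(358) = 178.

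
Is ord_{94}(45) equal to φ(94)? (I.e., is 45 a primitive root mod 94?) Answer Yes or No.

Yes

φ(94) = φ(2)·φ(47) = 1·46 = 46 = 2 · 23.
It suffices to check that the order of 45 is not a proper divisor of 46: compute 45^(46/q) for q ∈ {2, 23}.
45^23 ≡ 93 (mod 94)  [q = 2: ≢ 1 ✓]
45^2 ≡ 51 (mod 94)  [q = 23: ≢ 1 ✓]
Every test exponent gives a nontrivial residue, hence 45 generates the full group.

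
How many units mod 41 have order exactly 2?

1

φ(41) = 41 − 1 = 40 = 2^3 · 5.
In a cyclic group of order 40, there are φ(d) elements of order d for each divisor d of 40, and zero for non-divisors.
2 | 40, and φ(2) = 2 − 1 = 1.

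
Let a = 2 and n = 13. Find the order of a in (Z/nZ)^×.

12

ord(2) | φ(13) = 13 − 1 = 12 = 2^2 · 3.
Divisors of 12: 1, 2, 3, 4, 6, 12.
Compute 2^d (mod 13) for the divisors d until we hit 1:
2^1 ≡ 2
2^2 ≡ 4
2^3 ≡ 8
2^4 ≡ 3
2^6 ≡ 12
2^12 ≡ 1
Hence ord(2) = 12.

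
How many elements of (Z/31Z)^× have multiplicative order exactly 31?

0

φ(31) = 31 − 1 = 30 = 2 · 3 · 5.
In a cyclic group of order 30, there are φ(d) elements of order d for each divisor d of 30, and zero for non-divisors.
Since 31 ∤ 30, the count is 0.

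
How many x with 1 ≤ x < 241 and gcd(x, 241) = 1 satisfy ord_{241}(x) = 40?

16

φ(241) = 241 − 1 = 240 = 2^4 · 3 · 5.
(Z/241Z)^× is cyclic (|G| = 240); a cyclic group of order m has exactly φ(d) elements of each order d | m, and none otherwise.
40 = 2^3 · 5 divides 240, and φ(40) = 16.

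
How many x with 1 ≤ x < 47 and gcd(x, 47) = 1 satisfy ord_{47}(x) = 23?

22

φ(47) = 47 − 1 = 46 = 2 · 23.
In a cyclic group of order 46, there are φ(d) elements of order d for each divisor d of 46, and zero for non-divisors.
23 | 46, and φ(23) = 23 − 1 = 22.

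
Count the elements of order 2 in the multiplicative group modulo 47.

1

φ(47) = 47 − 1 = 46 = 2 · 23.
(Z/47Z)^× is cyclic (|G| = 46); a cyclic group of order m has exactly φ(d) elements of each order d | m, and none otherwise.
2 | 46, and φ(2) = 2 − 1 = 1.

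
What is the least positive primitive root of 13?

φ(13) = 13 − 1 = 12 = 2^2 · 3.
Test candidates g = 2, 3, … against the prime factors q ∈ {2, 3} of φ(13): g is a generator iff g^(12/q) ≢ 1 for every such q.
g = 2: 2^6 ≡ 12; 2^4 ≡ 3 — none is 1, so 2 is a primitive root.
Hence the least primitive root of 13 is 2.

2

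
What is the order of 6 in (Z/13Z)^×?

Since 6 ∈ (Z/13Z)^×, its order divides φ(13) = 13 − 1 = 12 = 2^2 · 3.
Divisors of 12: 1, 2, 3, 4, 6, 12.
Evaluate successive powers at the divisors of 12:
6^1 ≡ 6
6^2 ≡ 10
6^3 ≡ 8
6^4 ≡ 9
6^6 ≡ 12
6^12 ≡ 1
Therefore the multiplicative order of 6 modulo 13 is 12.

12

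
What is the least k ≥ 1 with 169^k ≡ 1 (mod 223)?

37

The order of 169 must divide φ(223) = 223 − 1 = 222 = 2 · 3 · 37.
Divisors of 222: 1, 2, 3, 6, 37, 74, 111, 222.
Evaluate successive powers at the divisors of 222:
169^1 ≡ 169
169^2 ≡ 17
169^3 ≡ 197
169^6 ≡ 7
169^37 ≡ 1
Hence ord(169) = 37.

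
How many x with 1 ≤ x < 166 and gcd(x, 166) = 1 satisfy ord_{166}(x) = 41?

40

φ(166) = φ(2)·φ(83) = 1·82 = 82 = 2 · 41.
In a cyclic group of order 82, there are φ(d) elements of order d for each divisor d of 82, and zero for non-divisors.
41 | 82, and φ(41) = 41 − 1 = 40.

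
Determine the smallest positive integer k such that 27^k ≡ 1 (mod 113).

By Lagrange's theorem, ord_113(27) divides φ(113) = 113 − 1 = 112 = 2^4 · 7.
Divisors of 112: 1, 2, 4, 7, 8, 14, 16, 28, 56, 112.
Check 27^d mod 113 for each divisor in increasing order:
27^1 ≡ 27 (mod 113)
27^2 ≡ 51 (mod 113)
27^4 ≡ 2 (mod 113)
27^7 ≡ 42 (mod 113)
27^8 ≡ 4 (mod 113)
27^14 ≡ 69 (mod 113)
27^16 ≡ 16 (mod 113)
27^28 ≡ 15 (mod 113)
27^56 ≡ 112 (mod 113)
27^112 ≡ 1 (mod 113) ✓
Hence ord(27) = 112.

112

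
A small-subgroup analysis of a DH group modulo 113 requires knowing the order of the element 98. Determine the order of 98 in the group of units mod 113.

ord(98) | φ(113) = 113 − 1 = 112 = 2^4 · 7.
Divisors of 112: 1, 2, 4, 7, 8, 14, 16, 28, 56, 112.
Check 98^d mod 113 for each divisor in increasing order:
98^1 ≡ 98 (mod 113)
98^2 ≡ 112 (mod 113)
98^4 ≡ 1 (mod 113) ✓
Hence ord(98) = 4.

4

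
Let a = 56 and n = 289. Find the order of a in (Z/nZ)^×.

Since 56 ∈ (Z/289Z)^×, its order divides φ(289) = φ(17^2) = 17·(17−1) = 272 = 2^4 · 17.
Divisors of 272: 1, 2, 4, 8, 16, 17, 34, 68, 136, 272.
Evaluate successive powers at the divisors of 272:
56^1 ≡ 56 (mod 289)
56^2 ≡ 246 (mod 289)
56^4 ≡ 115 (mod 289)
56^8 ≡ 220 (mod 289)
56^16 ≡ 137 (mod 289)
56^17 ≡ 158 (mod 289)
56^34 ≡ 110 (mod 289)
56^68 ≡ 251 (mod 289)
56^136 ≡ 288 (mod 289)
56^272 ≡ 1 (mod 289) ✓
Therefore the multiplicative order of 56 modulo 289 is 272.

272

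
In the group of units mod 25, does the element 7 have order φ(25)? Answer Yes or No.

No

φ(25) = φ(5^2) = 5·(5−1) = 20 = 2^2 · 5.
7 is a primitive root mod 25 iff 7^(φ(25)/q) ≢ 1 for every prime q | φ(25), i.e. q ∈ {2, 5}.
7^10 ≡ 24 (mod 25)  [q = 2: ≢ 1 ✓]
7^4 ≡ 1 (mod 25)  [q = 5: ≡ 1 ✗]
7^4 ≡ 1 shows ord(7) | 4, strictly less than φ(25); not a primitive root.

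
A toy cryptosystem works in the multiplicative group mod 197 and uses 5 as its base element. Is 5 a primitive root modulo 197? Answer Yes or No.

φ(197) = 197 − 1 = 196 = 2^2 · 7^2.
Test 5^(196/q) mod 197 for each prime factor q of 196:
5^98 ≡ 196 (mod 197)  [q = 2: ≢ 1 ✓]
5^28 ≡ 114 (mod 197)  [q = 7: ≢ 1 ✓]
All checks pass, so 5 has order 196 and is a primitive root modulo 197.

Yes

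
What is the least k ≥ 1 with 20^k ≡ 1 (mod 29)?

7

Since 20 ∈ (Z/29Z)^×, its order divides φ(29) = 29 − 1 = 28 = 2^2 · 7.
Divisors of 28: 1, 2, 4, 7, 14, 28.
Test each divisor d:
20^1 ≡ 20 (mod 29)
20^2 ≡ 23 (mod 29)
20^4 ≡ 7 (mod 29)
20^7 ≡ 1 (mod 29) ✓
The smallest such exponent is 7, so the order of 20 is 7.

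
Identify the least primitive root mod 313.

10

φ(313) = 313 − 1 = 312 = 2^3 · 3 · 13.
Test candidates g = 2, 3, … against the prime factors q ∈ {2, 3, 13} of φ(313): g is a generator iff g^(312/q) ≢ 1 for every such q.
g = 2: 2^156 ≡ 1 — hits 1, so not a primitive root.
g = 3: 3^156 ≡ 1 — hits 1, so not a primitive root.
g = 4: 4^156 ≡ 1 — hits 1, so not a primitive root.
g = 5: 5^156 ≡ 312; 5^104 ≡ 1 — hits 1, so not a primitive root.
g = 6: 6^156 ≡ 1 — hits 1, so not a primitive root.
g = 7: 7^156 ≡ 312; 7^104 ≡ 1 — hits 1, so not a primitive root.
g = 8: 8^156 ≡ 1 — hits 1, so not a primitive root.
g = 9: 9^156 ≡ 1 — hits 1, so not a primitive root.
g = 10: 10^156 ≡ 312; 10^104 ≡ 214; 10^24 ≡ 103 — none is 1, so 10 is a primitive root.
Hence the least primitive root of 313 is 10.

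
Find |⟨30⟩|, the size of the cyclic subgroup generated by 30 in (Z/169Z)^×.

78

Since 30 ∈ (Z/169Z)^×, its order divides φ(169) = φ(13^2) = 13·(13−1) = 156 = 2^2 · 3 · 13.
Divisors of 156: 1, 2, 3, 4, 6, 12, 13, 26, 39, 52, 78, 156.
Test each divisor d:
30^1 ≡ 30 (mod 169)
30^2 ≡ 55 (mod 169)
30^3 ≡ 129 (mod 169)
30^4 ≡ 152 (mod 169)
30^6 ≡ 79 (mod 169)
30^12 ≡ 157 (mod 169)
30^13 ≡ 147 (mod 169)
30^26 ≡ 146 (mod 169)
30^39 ≡ 168 (mod 169)
30^52 ≡ 22 (mod 169)
30^78 ≡ 1 (mod 169) ✓
Hence ord(30) = 78.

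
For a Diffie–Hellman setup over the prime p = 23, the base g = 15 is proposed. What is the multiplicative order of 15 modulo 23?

ord(15) | φ(23) = 23 − 1 = 22 = 2 · 11.
Divisors of 22: 1, 2, 11, 22.
Test each divisor d:
15^1 ≡ 15 (mod 23)
15^2 ≡ 18 (mod 23)
15^11 ≡ 22 (mod 23)
15^22 ≡ 1 (mod 23) ✓
The smallest such exponent is 22, so the order of 15 is 22.

22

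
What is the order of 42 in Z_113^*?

The order of 42 must divide φ(113) = 113 − 1 = 112 = 2^4 · 7.
Divisors of 112: 1, 2, 4, 7, 8, 14, 16, 28, 56, 112.
Check 42^d mod 113 for each divisor in increasing order:
42^1 ≡ 42 (mod 113)
42^2 ≡ 69 (mod 113)
42^4 ≡ 15 (mod 113)
42^7 ≡ 78 (mod 113)
42^8 ≡ 112 (mod 113)
42^14 ≡ 95 (mod 113)
42^16 ≡ 1 (mod 113) ✓
Hence ord(42) = 16.

16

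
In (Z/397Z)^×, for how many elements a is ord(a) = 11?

10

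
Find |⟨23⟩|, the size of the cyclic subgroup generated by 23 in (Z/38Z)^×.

The order of 23 must divide φ(38) = φ(2)·φ(19) = 1·18 = 18 = 2 · 3^2.
Divisors of 18: 1, 2, 3, 6, 9, 18.
Test each divisor d:
23^1 ≡ 23
23^2 ≡ 35
23^3 ≡ 7
23^6 ≡ 11
23^9 ≡ 1
Therefore the multiplicative order of 23 modulo 38 is 9.

9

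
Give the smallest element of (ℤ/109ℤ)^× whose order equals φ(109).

6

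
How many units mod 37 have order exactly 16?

0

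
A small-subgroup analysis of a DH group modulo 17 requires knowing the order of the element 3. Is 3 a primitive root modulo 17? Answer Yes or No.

Yes

φ(17) = 17 − 1 = 16 = 2^4.
Test 3^(16/q) mod 17 for each prime factor q of 16:
3^8 ≡ 16 (mod 17)  [q = 2: ≢ 1 ✓]
None equal 1, so ord_17(3) = 16: 3 is a primitive root.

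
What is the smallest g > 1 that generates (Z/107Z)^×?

φ(107) = 107 − 1 = 106 = 2 · 53.
g is a primitive root iff g^(106/q) ≢ 1 (mod 107) for each prime q ∈ {2, 53}.
g = 2: 2^53 ≡ 106; 2^2 ≡ 4 — none is 1, so 2 is a primitive root.
So 2 is the smallest generator of (Z/107Z)^×.

2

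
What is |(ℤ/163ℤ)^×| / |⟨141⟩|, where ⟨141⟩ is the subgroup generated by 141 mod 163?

By Lagrange's theorem, ord_163(141) divides φ(163) = 163 − 1 = 162 = 2 · 3^4.
Divisors of 162: 1, 2, 3, 6, 9, 18, 27, 54, 81, 162.
Check 141^d mod 163 for each divisor in increasing order:
141^1 ≡ 141 (mod 163)
141^2 ≡ 158 (mod 163)
141^3 ≡ 110 (mod 163)
141^6 ≡ 38 (mod 163)
141^9 ≡ 105 (mod 163)
141^18 ≡ 104 (mod 163)
141^27 ≡ 162 (mod 163)
141^54 ≡ 1 (mod 163) ✓
Thus |⟨141⟩| = ord(141) = 54.
[(Z/163Z)^× : ⟨141⟩] = 162/54 = 3.

3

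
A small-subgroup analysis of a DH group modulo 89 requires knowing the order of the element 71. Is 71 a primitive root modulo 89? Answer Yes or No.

φ(89) = 89 − 1 = 88 = 2^3 · 11.
71 is a primitive root mod 89 iff 71^(φ(89)/q) ≢ 1 for every prime q | φ(89), i.e. q ∈ {2, 11}.
71^44 ≡ 1 (mod 89)  [q = 2: ≡ 1 ✗]
71^8 ≡ 67 (mod 89)  [q = 11: ≢ 1 ✓]
Since 71^44 ≡ 1, the order of 71 divides 44 < 88, so 71 is not a primitive root.

No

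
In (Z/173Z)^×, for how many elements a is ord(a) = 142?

0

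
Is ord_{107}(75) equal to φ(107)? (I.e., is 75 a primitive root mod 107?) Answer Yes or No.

No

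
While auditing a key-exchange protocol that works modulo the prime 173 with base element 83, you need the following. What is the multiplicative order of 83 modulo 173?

43

Since 83 ∈ (Z/173Z)^×, its order divides φ(173) = 173 − 1 = 172 = 2^2 · 43.
Divisors of 172: 1, 2, 4, 43, 86, 172.
Compute 83^d (mod 173) for the divisors d until we hit 1:
83^1 ≡ 83 (mod 173)
83^2 ≡ 142 (mod 173)
83^4 ≡ 96 (mod 173)
83^43 ≡ 1 (mod 173) ✓
So ord_173(83) = 43.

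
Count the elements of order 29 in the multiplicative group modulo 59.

28

φ(59) = 59 − 1 = 58 = 2 · 29.
Since (Z/59Z)^× is cyclic of order 58, the number of elements of order d is φ(d) when d | 58 and 0 otherwise.
29 | 58, and φ(29) = 29 − 1 = 28.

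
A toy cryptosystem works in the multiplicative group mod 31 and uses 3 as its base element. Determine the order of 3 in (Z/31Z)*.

The order of 3 must divide φ(31) = 31 − 1 = 30 = 2 · 3 · 5.
Divisors of 30: 1, 2, 3, 5, 6, 10, 15, 30.
Compute 3^d (mod 31) for the divisors d until we hit 1:
3^1 ≡ 3 (mod 31)
3^2 ≡ 9 (mod 31)
3^3 ≡ 27 (mod 31)
3^5 ≡ 26 (mod 31)
3^6 ≡ 16 (mod 31)
3^10 ≡ 25 (mod 31)
3^15 ≡ 30 (mod 31)
3^30 ≡ 1 (mod 31) ✓
So ord_31(3) = 30.

30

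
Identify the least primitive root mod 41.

6

φ(41) = 41 − 1 = 40 = 2^3 · 5.
Test candidates g = 2, 3, … against the prime factors q ∈ {2, 5} of φ(41): g is a generator iff g^(40/q) ≢ 1 for every such q.
g = 2: 2^20 ≡ 1 — hits 1, so not a primitive root.
g = 3: 3^20 ≡ 40; 3^8 ≡ 1 — hits 1, so not a primitive root.
g = 4: 4^20 ≡ 1 — hits 1, so not a primitive root.
g = 5: 5^20 ≡ 1 — hits 1, so not a primitive root.
g = 6: 6^20 ≡ 40; 6^8 ≡ 10 — none is 1, so 6 is a primitive root.
The smallest primitive root modulo 41 is 6.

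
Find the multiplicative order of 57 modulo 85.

16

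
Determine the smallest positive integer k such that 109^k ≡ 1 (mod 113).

Since 109 ∈ (Z/113Z)^×, its order divides φ(113) = 113 − 1 = 112 = 2^4 · 7.
Divisors of 112: 1, 2, 4, 7, 8, 14, 16, 28, 56, 112.
Compute 109^d (mod 113) for the divisors d until we hit 1:
109^1 ≡ 109 (mod 113)
109^2 ≡ 16 (mod 113)
109^4 ≡ 30 (mod 113)
109^7 ≡ 1 (mod 113) ✓
So ord_113(109) = 7.

7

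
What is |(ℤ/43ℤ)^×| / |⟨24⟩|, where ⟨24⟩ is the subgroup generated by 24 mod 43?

2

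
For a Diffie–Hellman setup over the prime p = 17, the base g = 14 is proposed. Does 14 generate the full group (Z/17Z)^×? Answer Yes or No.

φ(17) = 17 − 1 = 16 = 2^4.
Test 14^(16/q) mod 17 for each prime factor q of 16:
14^8 ≡ 16 (mod 17)  [q = 2: ≢ 1 ✓]
None equal 1, so ord_17(14) = 16: 14 is a primitive root.

Yes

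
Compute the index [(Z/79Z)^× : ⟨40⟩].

By Lagrange's theorem, ord_79(40) divides φ(79) = 79 − 1 = 78 = 2 · 3 · 13.
Divisors of 78: 1, 2, 3, 6, 13, 26, 39, 78.
Check 40^d mod 79 for each divisor in increasing order:
40^1 ≡ 40 (mod 79)
40^2 ≡ 20 (mod 79)
40^3 ≡ 10 (mod 79)
40^6 ≡ 21 (mod 79)
40^13 ≡ 23 (mod 79)
40^26 ≡ 55 (mod 79)
40^39 ≡ 1 (mod 79) ✓
Thus |⟨40⟩| = ord(40) = 39.
The index is φ(79) / ord(40) = 78 / 39 = 2.

2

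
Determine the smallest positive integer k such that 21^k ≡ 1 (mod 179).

178

By Lagrange's theorem, ord_179(21) divides φ(179) = 179 − 1 = 178 = 2 · 89.
Divisors of 178: 1, 2, 89, 178.
Check 21^d mod 179 for each divisor in increasing order:
21^1 ≡ 21 (mod 179)
21^2 ≡ 83 (mod 179)
21^89 ≡ 178 (mod 179)
21^178 ≡ 1 (mod 179) ✓
Therefore the multiplicative order of 21 modulo 179 is 178.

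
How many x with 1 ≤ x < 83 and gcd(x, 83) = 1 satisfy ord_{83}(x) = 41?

40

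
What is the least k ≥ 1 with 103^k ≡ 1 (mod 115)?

44

Since 103 ∈ (Z/115Z)^×, its order divides φ(115) = φ(5·23) = (5−1)·(23−1) = 4·22 = 88 = 2^3 · 11.
Divisors of 88: 1, 2, 4, 8, 11, 22, 44, 88.
Check 103^d mod 115 for each divisor in increasing order:
103^1 ≡ 103
103^2 ≡ 29
103^4 ≡ 36
103^8 ≡ 31
103^11 ≡ 22
103^22 ≡ 24
103^44 ≡ 1
So ord_115(103) = 44.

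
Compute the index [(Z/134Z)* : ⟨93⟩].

2

The order of 93 must divide φ(134) = φ(2)·φ(67) = 1·66 = 66 = 2 · 3 · 11.
Divisors of 66: 1, 2, 3, 6, 11, 22, 33, 66.
Test each divisor d:
93^1 ≡ 93 (mod 134)
93^2 ≡ 73 (mod 134)
93^3 ≡ 89 (mod 134)
93^6 ≡ 15 (mod 134)
93^11 ≡ 37 (mod 134)
93^22 ≡ 29 (mod 134)
93^33 ≡ 1 (mod 134) ✓
Thus |⟨93⟩| = ord(93) = 33.
Index = |(Z/134Z)^×| / |⟨93⟩| = 66 / 33 = 2.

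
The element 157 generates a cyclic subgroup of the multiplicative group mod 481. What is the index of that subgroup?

48

ord(157) | φ(481) = φ(13·37) = (13−1)·(37−1) = 12·36 = 432 = 2^4 · 3^3.
Divisors of 432: 1, 2, 3, 4, 6, 8, 9, 12, 16, 18, 24, 27, 36, 48, 54, 72, 108, 144, 216, 432.
Test each divisor d:
157^1 ≡ 157 (mod 481)
157^2 ≡ 118 (mod 481)
157^3 ≡ 248 (mod 481)
157^4 ≡ 456 (mod 481)
157^6 ≡ 417 (mod 481)
157^8 ≡ 144 (mod 481)
157^9 ≡ 1 (mod 481) ✓
So ord_481(157) = 9, hence |⟨157⟩| = 9.
The index is φ(481) / ord(157) = 432 / 9 = 48.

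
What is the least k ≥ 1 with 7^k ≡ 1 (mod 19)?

The order of 7 must divide φ(19) = 19 − 1 = 18 = 2 · 3^2.
Divisors of 18: 1, 2, 3, 6, 9, 18.
Check 7^d mod 19 for each divisor in increasing order:
7^1 ≡ 7
7^2 ≡ 11
7^3 ≡ 1
Therefore the multiplicative order of 7 modulo 19 is 3.

3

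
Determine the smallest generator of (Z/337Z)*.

10

φ(337) = 337 − 1 = 336 = 2^4 · 3 · 7.
Test candidates g = 2, 3, … against the prime factors q ∈ {2, 3, 7} of φ(337): g is a generator iff g^(336/q) ≢ 1 for every such q.
g = 2: 2^168 ≡ 1 — hits 1, so not a primitive root.
g = 3: 3^168 ≡ 1 — hits 1, so not a primitive root.
g = 4: 4^168 ≡ 1 — hits 1, so not a primitive root.
g = 5: 5^168 ≡ 336; 5^112 ≡ 1 — hits 1, so not a primitive root.
g = 6: 6^168 ≡ 1 — hits 1, so not a primitive root.
g = 7: 7^168 ≡ 1 — hits 1, so not a primitive root.
g = 8: 8^168 ≡ 1 — hits 1, so not a primitive root.
g = 9: 9^168 ≡ 1 — hits 1, so not a primitive root.
g = 10: 10^168 ≡ 336; 10^112 ≡ 128; 10^48 ≡ 175 — none is 1, so 10 is a primitive root.
So 10 is the smallest generator of (Z/337Z)^×.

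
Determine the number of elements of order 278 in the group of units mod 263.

0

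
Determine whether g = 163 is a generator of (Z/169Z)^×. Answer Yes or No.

Yes

φ(169) = φ(13^2) = 13·(13−1) = 156 = 2^2 · 3 · 13.
163 is a primitive root mod 169 iff 163^(φ(169)/q) ≢ 1 for every prime q | φ(169), i.e. q ∈ {2, 3, 13}.
163^78 ≡ 168 (mod 169)  [q = 2: ≢ 1 ✓]
163^52 ≡ 22 (mod 169)  [q = 3: ≢ 1 ✓]
163^12 ≡ 144 (mod 169)  [q = 13: ≢ 1 ✓]
Every test exponent gives a nontrivial residue, hence 163 generates the full group.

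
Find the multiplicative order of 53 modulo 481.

ord(53) | φ(481) = φ(13·37) = (13−1)·(37−1) = 12·36 = 432 = 2^4 · 3^3.
Divisors of 432: 1, 2, 3, 4, 6, 8, 9, 12, 16, 18, 24, 27, 36, 48, 54, 72, 108, 144, 216, 432.
Compute 53^d (mod 481) for the divisors d until we hit 1:
53^1 ≡ 53
53^2 ≡ 404
53^3 ≡ 248
53^4 ≡ 157
53^6 ≡ 417
53^8 ≡ 118
53^9 ≡ 1
The smallest such exponent is 9, so the order of 53 is 9.

9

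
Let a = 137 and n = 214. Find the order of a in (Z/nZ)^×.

53

Since 137 ∈ (Z/214Z)^×, its order divides φ(214) = φ(2)·φ(107) = 1·106 = 106 = 2 · 53.
Divisors of 106: 1, 2, 53, 106.
Evaluate successive powers at the divisors of 106:
137^1 ≡ 137 (mod 214)
137^2 ≡ 151 (mod 214)
137^53 ≡ 1 (mod 214) ✓
So ord_214(137) = 53.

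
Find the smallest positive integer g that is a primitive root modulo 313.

φ(313) = 313 − 1 = 312 = 2^3 · 3 · 13.
g is a primitive root iff g^(312/q) ≢ 1 (mod 313) for each prime q ∈ {2, 3, 13}.
g = 2: 2^156 ≡ 1 — hits 1, so not a primitive root.
g = 3: 3^156 ≡ 1 — hits 1, so not a primitive root.
g = 4: 4^156 ≡ 1 — hits 1, so not a primitive root.
g = 5: 5^156 ≡ 312; 5^104 ≡ 1 — hits 1, so not a primitive root.
g = 6: 6^156 ≡ 1 — hits 1, so not a primitive root.
g = 7: 7^156 ≡ 312; 7^104 ≡ 1 — hits 1, so not a primitive root.
g = 8: 8^156 ≡ 1 — hits 1, so not a primitive root.
g = 9: 9^156 ≡ 1 — hits 1, so not a primitive root.
g = 10: 10^156 ≡ 312; 10^104 ≡ 214; 10^24 ≡ 103 — none is 1, so 10 is a primitive root.
So 10 is the smallest generator of (Z/313Z)^×.

10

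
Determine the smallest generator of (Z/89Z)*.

3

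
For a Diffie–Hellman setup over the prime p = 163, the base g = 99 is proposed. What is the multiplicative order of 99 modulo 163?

54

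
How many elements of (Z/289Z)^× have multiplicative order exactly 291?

φ(289) = φ(17^2) = 17·(17−1) = 272 = 2^4 · 17.
Since (Z/289Z)^× is cyclic of order 272, the number of elements of order d is φ(d) when d | 272 and 0 otherwise.
Here 272 is not a multiple of 291, so there are no elements of order 291.

0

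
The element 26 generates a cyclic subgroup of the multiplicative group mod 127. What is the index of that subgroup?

Since 26 ∈ (Z/127Z)^×, its order divides φ(127) = 127 − 1 = 126 = 2 · 3^2 · 7.
Divisors of 126: 1, 2, 3, 6, 7, 9, 14, 18, 21, 42, 63, 126.
Check 26^d mod 127 for each divisor in increasing order:
26^1 ≡ 26 (mod 127)
26^2 ≡ 41 (mod 127)
26^3 ≡ 50 (mod 127)
26^6 ≡ 87 (mod 127)
26^7 ≡ 103 (mod 127)
26^9 ≡ 32 (mod 127)
26^14 ≡ 68 (mod 127)
26^18 ≡ 8 (mod 127)
26^21 ≡ 19 (mod 127)
26^42 ≡ 107 (mod 127)
26^63 ≡ 1 (mod 127) ✓
So ord_127(26) = 63, hence |⟨26⟩| = 63.
Index = |(Z/127Z)^×| / |⟨26⟩| = 126 / 63 = 2.

2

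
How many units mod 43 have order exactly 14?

6

φ(43) = 43 − 1 = 42 = 2 · 3 · 7.
(Z/43Z)^× is cyclic (|G| = 42); a cyclic group of order m has exactly φ(d) elements of each order d | m, and none otherwise.
14 = 2 · 7 divides 42, and φ(14) = 6.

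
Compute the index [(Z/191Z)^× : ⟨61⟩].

1

Since 61 ∈ (Z/191Z)^×, its order divides φ(191) = 191 − 1 = 190 = 2 · 5 · 19.
Divisors of 190: 1, 2, 5, 10, 19, 38, 95, 190.
Evaluate successive powers at the divisors of 190:
61^1 ≡ 61 (mod 191)
61^2 ≡ 92 (mod 191)
61^5 ≡ 31 (mod 191)
61^10 ≡ 6 (mod 191)
61^19 ≡ 82 (mod 191)
61^38 ≡ 39 (mod 191)
61^95 ≡ 190 (mod 191)
61^190 ≡ 1 (mod 191) ✓
So ord_191(61) = 190, hence |⟨61⟩| = 190.
[(Z/191Z)^× : ⟨61⟩] = 190/190 = 1.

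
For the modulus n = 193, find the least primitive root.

5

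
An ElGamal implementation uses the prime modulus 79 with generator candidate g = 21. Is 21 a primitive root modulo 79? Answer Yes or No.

φ(79) = 79 − 1 = 78 = 2 · 3 · 13.
Test 21^(78/q) mod 79 for each prime factor q of 78:
21^39 ≡ 1 (mod 79)  [q = 2: ≡ 1 ✗]
21^26 ≡ 1 (mod 79)  [q = 3: ≡ 1 ✗]
21^6 ≡ 8 (mod 79)  [q = 13: ≢ 1 ✓]
The check at q = 2 fails, so 21 generates a proper subgroup.

No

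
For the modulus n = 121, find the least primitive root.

φ(121) = φ(11^2) = 11·(11−1) = 110 = 2 · 5 · 11.
Test candidates g = 2, 3, … against the prime factors q ∈ {2, 5, 11} of φ(121): g is a generator iff g^(110/q) ≢ 1 for every such q.
g = 2: 2^55 ≡ 120; 2^22 ≡ 81; 2^10 ≡ 56 — none is 1, so 2 is a primitive root.
Hence the least primitive root of 121 is 2.

2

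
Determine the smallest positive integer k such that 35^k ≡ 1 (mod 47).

By Lagrange's theorem, ord_47(35) divides φ(47) = 47 − 1 = 46 = 2 · 23.
Divisors of 46: 1, 2, 23, 46.
Evaluate successive powers at the divisors of 46:
35^1 ≡ 35 (mod 47)
35^2 ≡ 3 (mod 47)
35^23 ≡ 46 (mod 47)
35^46 ≡ 1 (mod 47) ✓
Therefore the multiplicative order of 35 modulo 47 is 46.

46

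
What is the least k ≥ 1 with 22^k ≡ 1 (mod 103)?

ord(22) | φ(103) = 103 − 1 = 102 = 2 · 3 · 17.
Divisors of 102: 1, 2, 3, 6, 17, 34, 51, 102.
Evaluate successive powers at the divisors of 102:
22^1 ≡ 22
22^2 ≡ 72
22^3 ≡ 39
22^6 ≡ 79
22^17 ≡ 102
22^34 ≡ 1
Therefore the multiplicative order of 22 modulo 103 is 34.

34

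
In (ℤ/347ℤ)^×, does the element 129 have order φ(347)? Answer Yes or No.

No

φ(347) = 347 − 1 = 346 = 2 · 173.
It suffices to check that the order of 129 is not a proper divisor of 346: compute 129^(346/q) for q ∈ {2, 173}.
129^173 ≡ 1 (mod 347)  [q = 2: ≡ 1 ✗]
129^2 ≡ 332 (mod 347)  [q = 173: ≢ 1 ✓]
129^173 ≡ 1 shows ord(129) | 173, strictly less than φ(347); not a primitive root.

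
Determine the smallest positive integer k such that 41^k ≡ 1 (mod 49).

Since 41 ∈ (Z/49Z)^×, its order divides φ(49) = φ(7^2) = 7·(7−1) = 42 = 2 · 3 · 7.
Divisors of 42: 1, 2, 3, 6, 7, 14, 21, 42.
Test each divisor d:
41^1 ≡ 41 (mod 49)
41^2 ≡ 15 (mod 49)
41^3 ≡ 27 (mod 49)
41^6 ≡ 43 (mod 49)
41^7 ≡ 48 (mod 49)
41^14 ≡ 1 (mod 49) ✓
Therefore the multiplicative order of 41 modulo 49 is 14.

14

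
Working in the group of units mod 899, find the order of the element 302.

20

The order of 302 must divide φ(899) = φ(29·31) = (29−1)·(31−1) = 28·30 = 840 = 2^3 · 3 · 5 · 7.
Divisors of 840: 1, 2, 3, 4, 5, 6, 7, 8, 10, 12, 14, 15, 20, 21, 24, 28, 30, 35, 40, 42, 56, 60, 70, 84, 105, 120, 140, 168, 210, 280, 420, 840.
Evaluate successive powers at the divisors of 840:
302^1 ≡ 302 (mod 899)
302^2 ≡ 405 (mod 899)
302^3 ≡ 46 (mod 899)
302^4 ≡ 407 (mod 899)
302^5 ≡ 650 (mod 899)
302^6 ≡ 318 (mod 899)
302^7 ≡ 742 (mod 899)
302^8 ≡ 233 (mod 899)
302^10 ≡ 869 (mod 899)
302^12 ≡ 436 (mod 899)
302^14 ≡ 376 (mod 899)
302^15 ≡ 278 (mod 899)
302^20 ≡ 1 (mod 899) ✓
Hence ord(302) = 20.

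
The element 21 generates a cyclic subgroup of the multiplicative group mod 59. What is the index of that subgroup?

By Lagrange's theorem, ord_59(21) divides φ(59) = 59 − 1 = 58 = 2 · 29.
Divisors of 58: 1, 2, 29, 58.
Test each divisor d:
21^1 ≡ 21
21^2 ≡ 28
21^29 ≡ 1
The order of 21 is 29, so the subgroup it generates has 29 elements.
The index is φ(59) / ord(21) = 58 / 29 = 2.

2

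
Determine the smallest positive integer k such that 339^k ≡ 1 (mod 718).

ord(339) | φ(718) = φ(2)·φ(359) = 1·358 = 358 = 2 · 179.
Divisors of 358: 1, 2, 179, 358.
Evaluate successive powers at the divisors of 358:
339^1 ≡ 339 (mod 718)
339^2 ≡ 41 (mod 718)
339^179 ≡ 717 (mod 718)
339^358 ≡ 1 (mod 718) ✓
Therefore the multiplicative order of 339 modulo 718 is 358.

358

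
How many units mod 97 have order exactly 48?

φ(97) = 97 − 1 = 96 = 2^5 · 3.
Since (Z/97Z)^× is cyclic of order 96, the number of elements of order d is φ(d) when d | 96 and 0 otherwise.
48 = 2^4 · 3 divides 96, and φ(48) = 16.

16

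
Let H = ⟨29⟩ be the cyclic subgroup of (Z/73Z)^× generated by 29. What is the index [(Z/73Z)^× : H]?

1

By Lagrange's theorem, ord_73(29) divides φ(73) = 73 − 1 = 72 = 2^3 · 3^2.
Divisors of 72: 1, 2, 3, 4, 6, 8, 9, 12, 18, 24, 36, 72.
Evaluate successive powers at the divisors of 72:
29^1 ≡ 29 (mod 73)
29^2 ≡ 38 (mod 73)
29^3 ≡ 7 (mod 73)
29^4 ≡ 57 (mod 73)
29^6 ≡ 49 (mod 73)
29^8 ≡ 37 (mod 73)
29^9 ≡ 51 (mod 73)
29^12 ≡ 65 (mod 73)
29^18 ≡ 46 (mod 73)
29^24 ≡ 64 (mod 73)
29^36 ≡ 72 (mod 73)
29^72 ≡ 1 (mod 73) ✓
The order of 29 is 72, so the subgroup it generates has 72 elements.
Index = |(Z/73Z)^×| / |⟨29⟩| = 72 / 72 = 1.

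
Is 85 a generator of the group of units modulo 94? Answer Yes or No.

φ(94) = φ(2)·φ(47) = 1·46 = 46 = 2 · 23.
It suffices to check that the order of 85 is not a proper divisor of 46: compute 85^(46/q) for q ∈ {2, 23}.
85^23 ≡ 93 (mod 94)  [q = 2: ≢ 1 ✓]
85^2 ≡ 81 (mod 94)  [q = 23: ≢ 1 ✓]
Every test exponent gives a nontrivial residue, hence 85 generates the full group.

Yes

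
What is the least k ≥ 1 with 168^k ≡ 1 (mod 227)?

226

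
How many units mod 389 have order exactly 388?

192

φ(389) = 389 − 1 = 388 = 2^2 · 97.
In a cyclic group of order 388, there are φ(d) elements of order d for each divisor d of 388, and zero for non-divisors.
388 = 2^2 · 97 divides 388, and φ(388) = 192.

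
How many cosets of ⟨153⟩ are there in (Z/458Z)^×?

Since 153 ∈ (Z/458Z)^×, its order divides φ(458) = φ(2)·φ(229) = 1·228 = 228 = 2^2 · 3 · 19.
Divisors of 228: 1, 2, 3, 4, 6, 12, 19, 38, 57, 76, 114, 228.
Compute 153^d (mod 458) for the divisors d until we hit 1:
153^1 ≡ 153 (mod 458)
153^2 ≡ 51 (mod 458)
153^3 ≡ 17 (mod 458)
153^4 ≡ 311 (mod 458)
153^6 ≡ 289 (mod 458)
153^12 ≡ 165 (mod 458)
153^19 ≡ 323 (mod 458)
153^38 ≡ 363 (mod 458)
153^57 ≡ 1 (mod 458) ✓
The order of 153 is 57, so the subgroup it generates has 57 elements.
The index is φ(458) / ord(153) = 228 / 57 = 4.

4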